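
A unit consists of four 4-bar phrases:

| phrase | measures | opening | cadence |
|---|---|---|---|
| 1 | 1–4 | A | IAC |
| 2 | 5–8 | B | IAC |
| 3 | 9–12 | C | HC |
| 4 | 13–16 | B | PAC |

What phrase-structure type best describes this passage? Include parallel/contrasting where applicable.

contrasting double period

Four phrases in two halves: the first half (measures 1-8) ends with an imperfect authentic cadence, the second (mm. 9-16) with a perfect authentic cadence — a large antecedent–consequent pair, i.e. a double period.
Phrase 3 begins with different material from phrase 1, making it contrasting.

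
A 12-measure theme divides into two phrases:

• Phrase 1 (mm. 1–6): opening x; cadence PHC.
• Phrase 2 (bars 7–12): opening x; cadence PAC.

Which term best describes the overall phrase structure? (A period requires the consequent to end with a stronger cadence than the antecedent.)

parallel period

Phrase 1 ends with a Phrygian half cadence (weaker) and phrase 2 with a perfect authentic cadence (stronger): antecedent + consequent = a period.
The two phrases open with the same material (x / x), so the period is parallel.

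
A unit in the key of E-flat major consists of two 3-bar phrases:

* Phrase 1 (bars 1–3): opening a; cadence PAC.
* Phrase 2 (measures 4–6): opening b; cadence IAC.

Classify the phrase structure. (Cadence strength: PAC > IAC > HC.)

phrase group

The second phrase closes with an imperfect authentic cadence, which is not stronger than the first phrase's perfect authentic cadence; without a weak→strong cadential pair there is no antecedent–consequent relationship, so this is a phrase group rather than a period.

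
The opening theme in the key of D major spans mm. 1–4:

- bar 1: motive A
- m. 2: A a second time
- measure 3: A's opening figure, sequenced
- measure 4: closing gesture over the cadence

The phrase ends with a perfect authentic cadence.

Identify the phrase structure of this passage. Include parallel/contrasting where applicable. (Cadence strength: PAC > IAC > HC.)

Basic idea (m. 1) + its repetition (measure 2) form the presentation; fragmentation and cadence (measures 3–4) form the continuation — the 4-bar whole is a sentence.

sentence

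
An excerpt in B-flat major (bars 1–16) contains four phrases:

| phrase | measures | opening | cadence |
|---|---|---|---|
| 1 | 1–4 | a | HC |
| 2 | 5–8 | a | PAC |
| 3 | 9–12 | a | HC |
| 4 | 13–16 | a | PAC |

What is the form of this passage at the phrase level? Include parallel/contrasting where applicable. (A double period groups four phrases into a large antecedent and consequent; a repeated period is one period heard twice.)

repeated period

The cadence pattern HC–PAC–HC–PAC is weak–strong twice, and phrases 3–4 restate phrases 1–2: a period heard twice, not a double period (which would end weakly at phrase 2).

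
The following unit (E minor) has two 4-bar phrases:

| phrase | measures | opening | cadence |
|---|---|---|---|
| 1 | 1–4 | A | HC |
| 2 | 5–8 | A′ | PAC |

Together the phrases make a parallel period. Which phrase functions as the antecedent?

The phrase ending with the weaker cadence (half cadence) is the antecedent; the one ending more conclusively (perfect authentic cadence) is the consequent. The antecedent is phrase 1.

phrase 1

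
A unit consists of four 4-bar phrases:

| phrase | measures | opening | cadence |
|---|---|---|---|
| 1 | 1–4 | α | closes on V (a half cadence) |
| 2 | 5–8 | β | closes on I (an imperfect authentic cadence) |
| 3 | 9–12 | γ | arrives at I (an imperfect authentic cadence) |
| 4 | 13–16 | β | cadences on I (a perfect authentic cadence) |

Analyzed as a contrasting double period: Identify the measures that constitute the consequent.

In a double period the four phrases pair into a large antecedent (phrases 1–2, ending imperfect authentic cadence) and a large consequent (phrases 3–4, ending perfect authentic cadence). The consequent spans bars 9–16.

measures 9–16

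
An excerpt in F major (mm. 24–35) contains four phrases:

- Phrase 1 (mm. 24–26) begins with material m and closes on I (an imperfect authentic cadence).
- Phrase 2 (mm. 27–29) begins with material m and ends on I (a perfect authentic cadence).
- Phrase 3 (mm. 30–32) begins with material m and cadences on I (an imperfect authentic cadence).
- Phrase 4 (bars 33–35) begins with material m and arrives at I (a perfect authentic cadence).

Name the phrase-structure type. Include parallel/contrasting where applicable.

The cadence pattern IAC–PAC–IAC–PAC is weak–strong twice, and phrases 3–4 restate phrases 1–2: a period heard twice, not a double period (which would end weakly at phrase 2).

repeated period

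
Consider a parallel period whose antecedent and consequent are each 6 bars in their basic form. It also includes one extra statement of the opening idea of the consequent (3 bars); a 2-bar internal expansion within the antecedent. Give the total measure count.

Basic parallel period: 6 + 6 = 12 bars.
12 (basic form) + 3 (extra statement) + 2 (internal expansion) = 17.

17 measures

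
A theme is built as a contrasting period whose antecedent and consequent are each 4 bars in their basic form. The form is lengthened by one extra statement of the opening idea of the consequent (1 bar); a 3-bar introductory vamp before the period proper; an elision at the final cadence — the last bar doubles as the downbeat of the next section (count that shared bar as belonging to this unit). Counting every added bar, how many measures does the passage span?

12 measures

Basic contrasting period: 4 + 4 = 8 bars.
8 (basic form) + 1 (extra statement) + 3 (introduction) = 12.
The elision shares a bar with the next section but does not change this unit's count.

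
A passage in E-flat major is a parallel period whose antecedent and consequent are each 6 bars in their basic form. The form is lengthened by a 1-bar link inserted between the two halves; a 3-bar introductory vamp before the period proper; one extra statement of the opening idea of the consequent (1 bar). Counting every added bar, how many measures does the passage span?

17 measures

Basic parallel period: 6 + 6 = 12 bars.
12 (basic form) + 1 (link) + 3 (introduction) + 1 (extra statement) = 17.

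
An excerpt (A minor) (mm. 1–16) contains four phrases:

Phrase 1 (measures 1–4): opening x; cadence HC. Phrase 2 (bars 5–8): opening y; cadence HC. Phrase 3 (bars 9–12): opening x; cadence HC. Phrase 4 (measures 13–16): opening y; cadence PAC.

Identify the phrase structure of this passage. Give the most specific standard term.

parallel double period

Four phrases in two halves: the first half (mm. 1–8) ends with a half cadence, the second (mm. 9–16) with a perfect authentic cadence — a large antecedent–consequent pair, i.e. a double period.
Phrase 3 begins with the same material as phrase 1, making it parallel.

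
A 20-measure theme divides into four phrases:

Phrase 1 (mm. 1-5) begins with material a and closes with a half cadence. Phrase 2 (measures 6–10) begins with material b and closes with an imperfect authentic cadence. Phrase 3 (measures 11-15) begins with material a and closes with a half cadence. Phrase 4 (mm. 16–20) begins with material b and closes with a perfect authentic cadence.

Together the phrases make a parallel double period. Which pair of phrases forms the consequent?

phrases 3 and 4

In a double period the first pair of phrases (ending imperfect authentic cadence) is the large antecedent and the second pair (ending perfect authentic cadence) is the large consequent; the consequent is phrases 3 and 4.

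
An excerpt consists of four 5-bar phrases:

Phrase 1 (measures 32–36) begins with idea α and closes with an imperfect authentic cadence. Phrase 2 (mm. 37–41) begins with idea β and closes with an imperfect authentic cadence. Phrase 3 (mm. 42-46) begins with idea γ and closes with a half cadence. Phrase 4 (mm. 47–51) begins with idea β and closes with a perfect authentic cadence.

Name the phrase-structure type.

contrasting double period

Four phrases in two halves: the first half (bars 32–41) ends with an imperfect authentic cadence, the second (mm. 42-51) with a perfect authentic cadence — a large antecedent–consequent pair, i.e. a double period.
Phrase 3 begins with different material from phrase 1, making it contrasting.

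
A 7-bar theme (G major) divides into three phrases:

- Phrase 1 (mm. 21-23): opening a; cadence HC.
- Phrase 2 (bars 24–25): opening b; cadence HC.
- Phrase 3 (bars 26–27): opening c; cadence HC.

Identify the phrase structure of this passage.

phrase group

The final phrase closes with a half cadence, which is not stronger than the preceding half cadence; the 3 phrases lack an overall antecedent–consequent design and so form a phrase group.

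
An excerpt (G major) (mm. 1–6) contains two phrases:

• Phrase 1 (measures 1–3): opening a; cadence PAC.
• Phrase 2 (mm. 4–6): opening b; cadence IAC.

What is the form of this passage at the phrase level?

The second phrase closes with an imperfect authentic cadence, which is not stronger than the first phrase's perfect authentic cadence; without a weak→strong cadential pair there is no antecedent–consequent relationship, so this is a phrase group rather than a period.

phrase group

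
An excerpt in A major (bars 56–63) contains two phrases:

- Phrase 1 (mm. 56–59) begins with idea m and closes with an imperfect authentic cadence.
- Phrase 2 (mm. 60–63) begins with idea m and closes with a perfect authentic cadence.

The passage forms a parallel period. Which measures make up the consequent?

measures 60–63

The antecedent is the phrase ending with the weaker cadence (imperfect authentic cadence, phrase 1) and the consequent the one ending more conclusively (perfect authentic cadence, phrase 2); the consequent is mm. 60-63.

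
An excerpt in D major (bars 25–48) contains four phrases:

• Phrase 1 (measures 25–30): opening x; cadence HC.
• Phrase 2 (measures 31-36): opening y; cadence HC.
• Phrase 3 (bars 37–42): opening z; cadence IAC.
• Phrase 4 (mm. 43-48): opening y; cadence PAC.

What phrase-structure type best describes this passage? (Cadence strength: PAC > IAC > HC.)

contrasting double period

Four phrases in two halves: the first half (mm. 25–36) ends with a half cadence, the second (bars 37-48) with a perfect authentic cadence — a large antecedent–consequent pair, i.e. a double period.
Phrase 3 begins with different material from phrase 1, making it contrasting.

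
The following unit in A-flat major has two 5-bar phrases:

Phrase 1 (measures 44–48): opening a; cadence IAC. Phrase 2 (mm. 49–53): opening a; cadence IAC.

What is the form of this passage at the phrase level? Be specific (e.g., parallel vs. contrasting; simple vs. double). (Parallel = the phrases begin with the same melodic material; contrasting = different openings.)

Both phrases have the same opening (a) and the same cadence (imperfect authentic cadence): the second is a restatement, not a consequent, so this is a repeated phrase rather than a period.

repeated phrase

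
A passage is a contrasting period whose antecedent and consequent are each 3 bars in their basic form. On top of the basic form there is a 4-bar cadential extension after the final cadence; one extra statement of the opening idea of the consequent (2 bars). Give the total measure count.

12 measures

Basic contrasting period: 3 + 3 = 6 bars.
6 (basic form) + 4 (cadential extension) + 2 (extra statement) = 12.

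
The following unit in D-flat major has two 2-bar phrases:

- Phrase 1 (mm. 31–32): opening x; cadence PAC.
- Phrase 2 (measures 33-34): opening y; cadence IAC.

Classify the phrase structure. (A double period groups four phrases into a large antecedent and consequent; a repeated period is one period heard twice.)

The second phrase closes with an imperfect authentic cadence, which is not stronger than the first phrase's perfect authentic cadence; without a weak→strong cadential pair there is no antecedent–consequent relationship, so this is a phrase group rather than a period.

phrase group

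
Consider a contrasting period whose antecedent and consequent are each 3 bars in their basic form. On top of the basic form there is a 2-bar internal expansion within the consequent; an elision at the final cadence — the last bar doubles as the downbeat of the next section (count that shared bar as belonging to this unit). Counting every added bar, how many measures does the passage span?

Basic contrasting period: 3 + 3 = 6 bars.
6 (basic form) + 2 (internal expansion) = 8.
The elision shares a bar with the next section but does not change this unit's count.

8 measures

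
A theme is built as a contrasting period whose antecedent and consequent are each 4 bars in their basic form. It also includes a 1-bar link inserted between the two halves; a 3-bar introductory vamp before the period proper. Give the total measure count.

Basic contrasting period: 4 + 4 = 8 bars.
8 (basic form) + 1 (link) + 3 (introduction) = 12.

12 measures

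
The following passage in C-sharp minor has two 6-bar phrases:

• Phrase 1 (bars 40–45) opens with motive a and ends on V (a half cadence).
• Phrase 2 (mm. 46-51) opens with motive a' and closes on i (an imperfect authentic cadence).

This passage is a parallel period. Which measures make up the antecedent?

The antecedent is the phrase ending with the weaker cadence (half cadence, phrase 1) and the consequent the one ending more conclusively (imperfect authentic cadence, phrase 2); the antecedent is mm. 40-45.

measures 40–45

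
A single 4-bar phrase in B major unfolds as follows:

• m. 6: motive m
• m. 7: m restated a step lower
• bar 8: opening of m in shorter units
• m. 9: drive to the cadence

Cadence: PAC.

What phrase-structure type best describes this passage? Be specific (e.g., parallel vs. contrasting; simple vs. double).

sentence

Basic idea (m. 6) + its repetition (bar 7) form the presentation; fragmentation and cadence (measures 8-9) form the continuation — the 4-bar whole is a sentence.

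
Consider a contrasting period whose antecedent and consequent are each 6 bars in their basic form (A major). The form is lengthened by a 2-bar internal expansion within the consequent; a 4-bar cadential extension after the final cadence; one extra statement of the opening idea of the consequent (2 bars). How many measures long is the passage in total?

Basic contrasting period: 6 + 6 = 12 bars.
12 (basic form) + 2 (internal expansion) + 4 (cadential extension) + 2 (extra statement) = 20.

20 measures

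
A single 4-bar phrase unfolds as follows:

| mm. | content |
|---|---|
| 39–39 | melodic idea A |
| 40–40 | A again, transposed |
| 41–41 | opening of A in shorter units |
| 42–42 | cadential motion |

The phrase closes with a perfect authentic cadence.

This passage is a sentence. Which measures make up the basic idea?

measures 39–39

The presentation of a sentence is the basic idea (measure 39) plus its repetition (m. 40); the basic idea is therefore m. 39.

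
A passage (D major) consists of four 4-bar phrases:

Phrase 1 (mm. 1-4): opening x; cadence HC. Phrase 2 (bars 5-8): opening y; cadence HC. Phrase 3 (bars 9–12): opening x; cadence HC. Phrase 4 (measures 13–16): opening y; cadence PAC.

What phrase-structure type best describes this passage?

Four phrases in two halves: the first half (mm. 1–8) ends with a half cadence, the second (mm. 9–16) with a perfect authentic cadence — a large antecedent–consequent pair, i.e. a double period.
Phrase 3 begins with the same material as phrase 1, making it parallel.

parallel double period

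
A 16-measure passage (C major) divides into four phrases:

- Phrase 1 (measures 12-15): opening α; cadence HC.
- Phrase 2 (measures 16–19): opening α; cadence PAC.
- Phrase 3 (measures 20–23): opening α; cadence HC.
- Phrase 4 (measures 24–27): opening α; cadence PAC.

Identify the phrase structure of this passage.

The cadence pattern HC–PAC–HC–PAC is weak–strong twice, and phrases 3–4 restate phrases 1–2: a period heard twice, not a double period (which would end weakly at phrase 2).

repeated period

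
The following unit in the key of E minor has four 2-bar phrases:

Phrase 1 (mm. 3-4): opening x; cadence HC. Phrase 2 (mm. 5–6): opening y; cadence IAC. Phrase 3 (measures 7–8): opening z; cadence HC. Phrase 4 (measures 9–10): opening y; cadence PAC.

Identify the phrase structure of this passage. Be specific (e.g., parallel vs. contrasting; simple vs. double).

contrasting double period

Four phrases in two halves: the first half (bars 3-6) ends with an imperfect authentic cadence, the second (mm. 7–10) with a perfect authentic cadence — a large antecedent–consequent pair, i.e. a double period.
Phrase 3 begins with different material from phrase 1, making it contrasting.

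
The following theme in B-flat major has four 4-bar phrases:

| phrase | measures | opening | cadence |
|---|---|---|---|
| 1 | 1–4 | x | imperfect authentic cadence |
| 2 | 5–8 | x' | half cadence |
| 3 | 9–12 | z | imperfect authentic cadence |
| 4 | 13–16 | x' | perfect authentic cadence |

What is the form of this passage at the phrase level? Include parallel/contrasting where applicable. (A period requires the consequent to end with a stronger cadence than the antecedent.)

Four phrases in two halves: the first half (measures 1–8) ends with a half cadence, the second (mm. 9–16) with a perfect authentic cadence — a large antecedent–consequent pair, i.e. a double period.
Phrase 3 begins with different material from phrase 1, making it contrasting.

contrasting double period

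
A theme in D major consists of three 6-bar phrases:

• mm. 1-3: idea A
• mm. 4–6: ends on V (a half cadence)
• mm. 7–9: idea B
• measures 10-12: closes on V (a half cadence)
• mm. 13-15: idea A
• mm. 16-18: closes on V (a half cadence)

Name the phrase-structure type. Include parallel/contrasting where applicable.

phrase group

The final phrase closes with a half cadence, which is not stronger than the preceding half cadence; the 3 phrases lack an overall antecedent–consequent design and so form a phrase group.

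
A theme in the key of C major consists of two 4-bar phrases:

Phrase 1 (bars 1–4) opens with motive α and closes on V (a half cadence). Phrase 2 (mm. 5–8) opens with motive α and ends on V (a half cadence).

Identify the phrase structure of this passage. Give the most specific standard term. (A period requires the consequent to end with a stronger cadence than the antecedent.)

Both phrases have the same opening (α) and the same cadence (half cadence): the second is a restatement, not a consequent, so this is a repeated phrase rather than a period.

repeated phrase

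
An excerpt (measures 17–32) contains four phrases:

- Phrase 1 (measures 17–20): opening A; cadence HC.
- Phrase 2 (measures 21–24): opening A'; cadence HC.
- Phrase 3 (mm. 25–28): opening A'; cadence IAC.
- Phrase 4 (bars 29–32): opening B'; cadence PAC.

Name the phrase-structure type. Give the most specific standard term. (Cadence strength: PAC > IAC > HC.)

Four phrases in two halves: the first half (mm. 17–24) ends with a half cadence, the second (mm. 25–32) with a perfect authentic cadence — a large antecedent–consequent pair, i.e. a double period.
Phrase 3 begins with the same material as phrase 1, making it parallel.

parallel double period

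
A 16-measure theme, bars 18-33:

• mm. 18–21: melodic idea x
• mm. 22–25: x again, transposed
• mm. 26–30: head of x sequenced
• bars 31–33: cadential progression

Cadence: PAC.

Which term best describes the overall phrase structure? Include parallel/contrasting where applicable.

sentence

Basic idea (mm. 18–21) + its repetition (bars 22-25) form the presentation; fragmentation and cadence (mm. 26–33) form the continuation — the 16-bar whole is a sentence.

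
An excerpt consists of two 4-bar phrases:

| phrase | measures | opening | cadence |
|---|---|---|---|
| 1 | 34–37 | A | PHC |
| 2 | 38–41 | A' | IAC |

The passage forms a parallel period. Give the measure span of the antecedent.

measures 34–37

The phrase ending with the weaker cadence (Phrygian half cadence) is the antecedent; the one ending more conclusively (imperfect authentic cadence) is the consequent. The antecedent is measures 34–37.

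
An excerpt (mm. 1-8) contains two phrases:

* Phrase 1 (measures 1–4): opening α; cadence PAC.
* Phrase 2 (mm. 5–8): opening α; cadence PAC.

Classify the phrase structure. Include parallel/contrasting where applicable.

repeated phrase

Both phrases have the same opening (α) and the same cadence (perfect authentic cadence): the second is a restatement, not a consequent, so this is a repeated phrase rather than a period.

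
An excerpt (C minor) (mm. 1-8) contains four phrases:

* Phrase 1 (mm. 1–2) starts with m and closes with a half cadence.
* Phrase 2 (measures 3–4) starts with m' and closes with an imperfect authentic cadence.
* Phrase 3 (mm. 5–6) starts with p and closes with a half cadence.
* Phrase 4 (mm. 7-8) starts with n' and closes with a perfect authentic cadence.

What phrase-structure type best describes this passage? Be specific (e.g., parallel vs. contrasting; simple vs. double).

contrasting double period

Four phrases in two halves: the first half (measures 1–4) ends with an imperfect authentic cadence, the second (bars 5-8) with a perfect authentic cadence — a large antecedent–consequent pair, i.e. a double period.
Phrase 3 begins with different material from phrase 1, making it contrasting.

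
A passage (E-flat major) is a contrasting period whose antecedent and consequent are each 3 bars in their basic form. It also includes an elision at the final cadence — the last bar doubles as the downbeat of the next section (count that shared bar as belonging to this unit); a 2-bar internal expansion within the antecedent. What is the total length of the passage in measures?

Basic contrasting period: 3 + 3 = 6 bars.
6 (basic form) + 2 (internal expansion) = 8.
The elision shares a bar with the next section but does not change this unit's count.

8 measures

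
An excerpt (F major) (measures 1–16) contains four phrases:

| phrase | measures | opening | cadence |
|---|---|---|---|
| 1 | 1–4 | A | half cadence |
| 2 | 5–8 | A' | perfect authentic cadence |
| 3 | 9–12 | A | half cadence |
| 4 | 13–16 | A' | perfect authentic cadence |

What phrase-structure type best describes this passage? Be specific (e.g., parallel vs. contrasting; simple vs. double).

repeated period

The cadence pattern HC–PAC–HC–PAC is weak–strong twice, and phrases 3–4 restate phrases 1–2: a period heard twice, not a double period (which would end weakly at phrase 2).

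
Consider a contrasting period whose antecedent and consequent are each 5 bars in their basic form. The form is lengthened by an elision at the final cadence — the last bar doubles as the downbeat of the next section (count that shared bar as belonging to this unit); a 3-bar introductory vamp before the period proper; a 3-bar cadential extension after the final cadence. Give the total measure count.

Basic contrasting period: 5 + 5 = 10 bars.
10 (basic form) + 3 (introduction) + 3 (cadential extension) = 16.
The elision shares a bar with the next section but does not change this unit's count.

16 measures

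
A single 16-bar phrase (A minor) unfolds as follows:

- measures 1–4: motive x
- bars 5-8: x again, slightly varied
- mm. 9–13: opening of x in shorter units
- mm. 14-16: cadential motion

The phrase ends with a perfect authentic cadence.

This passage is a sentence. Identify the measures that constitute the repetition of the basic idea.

The presentation of a sentence is the basic idea (mm. 1-4) plus its repetition (measures 5-8); the repetition of the basic idea is therefore mm. 5-8.

measures 5–8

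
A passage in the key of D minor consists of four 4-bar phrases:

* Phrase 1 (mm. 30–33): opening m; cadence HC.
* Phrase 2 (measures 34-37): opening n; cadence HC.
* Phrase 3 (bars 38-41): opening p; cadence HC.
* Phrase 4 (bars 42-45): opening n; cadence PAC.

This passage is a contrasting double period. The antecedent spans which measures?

In a double period the four phrases pair into a large antecedent (phrases 1–2, ending half cadence) and a large consequent (phrases 3–4, ending perfect authentic cadence). The antecedent spans bars 30–37.

measures 30–37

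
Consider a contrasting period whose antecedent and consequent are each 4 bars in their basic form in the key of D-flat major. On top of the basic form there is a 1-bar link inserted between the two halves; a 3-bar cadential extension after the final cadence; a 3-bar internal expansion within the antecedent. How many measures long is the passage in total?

Basic contrasting period: 4 + 4 = 8 bars.
8 (basic form) + 1 (link) + 3 (cadential extension) + 3 (internal expansion) = 15.

15 measures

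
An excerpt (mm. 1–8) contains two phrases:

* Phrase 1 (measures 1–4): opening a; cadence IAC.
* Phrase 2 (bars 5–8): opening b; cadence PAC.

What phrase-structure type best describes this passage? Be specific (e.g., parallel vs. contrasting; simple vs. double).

contrasting period

Phrase 1 ends with an imperfect authentic cadence (weaker) and phrase 2 with a perfect authentic cadence (stronger): antecedent + consequent = a period.
The two phrases open with different material (a / b), so the period is contrasting.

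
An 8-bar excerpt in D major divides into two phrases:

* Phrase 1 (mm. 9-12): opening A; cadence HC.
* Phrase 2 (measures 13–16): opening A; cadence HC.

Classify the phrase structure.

Both phrases have the same opening (A) and the same cadence (half cadence): the second is a restatement, not a consequent, so this is a repeated phrase rather than a period.

repeated phrase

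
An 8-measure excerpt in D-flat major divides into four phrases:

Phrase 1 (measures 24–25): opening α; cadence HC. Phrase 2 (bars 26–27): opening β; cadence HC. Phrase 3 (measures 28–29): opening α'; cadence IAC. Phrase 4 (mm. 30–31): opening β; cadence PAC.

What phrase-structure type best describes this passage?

parallel double period

Four phrases in two halves: the first half (measures 24–27) ends with a half cadence, the second (bars 28-31) with a perfect authentic cadence — a large antecedent–consequent pair, i.e. a double period.
Phrase 3 begins with the same material as phrase 1, making it parallel.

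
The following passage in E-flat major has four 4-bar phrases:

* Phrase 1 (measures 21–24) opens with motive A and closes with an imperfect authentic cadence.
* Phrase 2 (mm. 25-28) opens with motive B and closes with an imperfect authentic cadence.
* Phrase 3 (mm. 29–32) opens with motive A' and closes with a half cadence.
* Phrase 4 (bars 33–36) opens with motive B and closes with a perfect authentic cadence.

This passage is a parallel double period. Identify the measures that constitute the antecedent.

In a double period the four phrases pair into a large antecedent (phrases 1–2, ending imperfect authentic cadence) and a large consequent (phrases 3–4, ending perfect authentic cadence). The antecedent spans mm. 21–28.

measures 21–28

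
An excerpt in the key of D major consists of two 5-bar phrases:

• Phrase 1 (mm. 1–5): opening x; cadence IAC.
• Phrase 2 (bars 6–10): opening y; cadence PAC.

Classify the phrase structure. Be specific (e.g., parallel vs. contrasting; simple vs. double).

Phrase 1 ends with an imperfect authentic cadence (weaker) and phrase 2 with a perfect authentic cadence (stronger): antecedent + consequent = a period.
The two phrases open with different material (x / y), so the period is contrasting.

contrasting period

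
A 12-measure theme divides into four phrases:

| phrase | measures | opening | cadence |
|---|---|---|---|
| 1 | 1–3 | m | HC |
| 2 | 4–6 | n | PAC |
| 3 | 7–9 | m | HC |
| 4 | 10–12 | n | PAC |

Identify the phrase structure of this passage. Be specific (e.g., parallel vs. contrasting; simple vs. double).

The cadence pattern HC–PAC–HC–PAC is weak–strong twice, and phrases 3–4 restate phrases 1–2: a period heard twice, not a double period (which would end weakly at phrase 2).

repeated period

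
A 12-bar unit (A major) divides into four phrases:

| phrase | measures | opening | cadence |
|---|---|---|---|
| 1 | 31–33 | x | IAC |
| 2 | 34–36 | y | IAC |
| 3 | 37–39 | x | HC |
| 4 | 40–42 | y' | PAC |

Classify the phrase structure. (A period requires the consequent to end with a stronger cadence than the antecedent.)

parallel double period

Four phrases in two halves: the first half (mm. 31–36) ends with an imperfect authentic cadence, the second (measures 37-42) with a perfect authentic cadence — a large antecedent–consequent pair, i.e. a double period.
Phrase 3 begins with the same material as phrase 1, making it parallel.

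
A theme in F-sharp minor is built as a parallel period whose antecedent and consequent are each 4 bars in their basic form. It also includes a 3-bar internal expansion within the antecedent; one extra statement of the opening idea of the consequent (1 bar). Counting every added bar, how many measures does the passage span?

12 measures

Basic parallel period: 4 + 4 = 8 bars.
8 (basic form) + 3 (internal expansion) + 1 (extra statement) = 12.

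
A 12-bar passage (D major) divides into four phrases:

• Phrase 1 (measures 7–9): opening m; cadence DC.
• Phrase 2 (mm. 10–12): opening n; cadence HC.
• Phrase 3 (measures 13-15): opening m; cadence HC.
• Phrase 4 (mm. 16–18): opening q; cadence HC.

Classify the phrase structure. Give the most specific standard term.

Phrase 4 ends with a half cadence, no stronger than phrase 2's half cadence, so the four phrases do not form a double period; nor do phrases 3–4 duplicate 1–2, so it is not a repeated period. With no phrase reaching a conclusive cadence, the passage is a phrase group.

phrase group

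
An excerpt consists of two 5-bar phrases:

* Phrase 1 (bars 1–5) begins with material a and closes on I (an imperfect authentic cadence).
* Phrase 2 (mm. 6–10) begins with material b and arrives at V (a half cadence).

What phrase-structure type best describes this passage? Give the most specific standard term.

The second phrase closes with a half cadence, which is not stronger than the first phrase's imperfect authentic cadence; without a weak→strong cadential pair there is no antecedent–consequent relationship, so this is a phrase group rather than a period.

phrase group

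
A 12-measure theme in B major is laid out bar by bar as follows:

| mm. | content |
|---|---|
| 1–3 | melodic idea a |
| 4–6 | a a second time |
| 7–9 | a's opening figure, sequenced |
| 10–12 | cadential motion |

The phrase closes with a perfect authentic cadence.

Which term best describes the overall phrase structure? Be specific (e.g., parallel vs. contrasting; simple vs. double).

sentence

Basic idea (bars 1–3) + its repetition (bars 4–6) form the presentation; fragmentation and cadence (measures 7-12) form the continuation — the 12-bar whole is a sentence.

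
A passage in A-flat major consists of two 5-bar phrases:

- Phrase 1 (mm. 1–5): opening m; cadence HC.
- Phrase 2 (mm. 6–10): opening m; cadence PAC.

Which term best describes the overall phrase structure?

Phrase 1 ends with a half cadence (weaker) and phrase 2 with a perfect authentic cadence (stronger): antecedent + consequent = a period.
The two phrases open with the same material (m / m), so the period is parallel.

parallel period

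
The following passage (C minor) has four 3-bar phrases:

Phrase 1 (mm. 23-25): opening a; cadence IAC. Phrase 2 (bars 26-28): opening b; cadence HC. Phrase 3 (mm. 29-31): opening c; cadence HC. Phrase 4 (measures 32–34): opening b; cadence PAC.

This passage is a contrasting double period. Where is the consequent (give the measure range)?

In a double period the four phrases pair into a large antecedent (phrases 1–2, ending half cadence) and a large consequent (phrases 3–4, ending perfect authentic cadence). The consequent spans mm. 29–34.

measures 29–34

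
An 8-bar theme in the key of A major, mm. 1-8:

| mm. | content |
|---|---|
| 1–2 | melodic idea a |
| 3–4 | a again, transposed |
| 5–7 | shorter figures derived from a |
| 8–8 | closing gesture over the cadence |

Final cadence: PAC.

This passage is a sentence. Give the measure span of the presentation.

The presentation of a sentence is the basic idea (measures 1–2) plus its repetition (measures 3–4); the presentation is therefore mm. 1–4.

measures 1–4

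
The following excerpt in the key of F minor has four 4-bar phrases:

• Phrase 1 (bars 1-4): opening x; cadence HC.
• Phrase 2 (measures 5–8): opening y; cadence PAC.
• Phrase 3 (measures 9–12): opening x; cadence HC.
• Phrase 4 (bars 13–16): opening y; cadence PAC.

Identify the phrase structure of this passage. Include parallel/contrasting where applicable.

repeated period

The cadence pattern HC–PAC–HC–PAC is weak–strong twice, and phrases 3–4 restate phrases 1–2: a period heard twice, not a double period (which would end weakly at phrase 2).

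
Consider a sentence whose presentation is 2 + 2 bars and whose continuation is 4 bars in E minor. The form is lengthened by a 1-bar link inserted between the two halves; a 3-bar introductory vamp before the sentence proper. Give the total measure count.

Basic sentence: 2 + 2 + 4 = 8 bars.
8 (basic form) + 1 (link) + 3 (introduction) = 12.

12 measures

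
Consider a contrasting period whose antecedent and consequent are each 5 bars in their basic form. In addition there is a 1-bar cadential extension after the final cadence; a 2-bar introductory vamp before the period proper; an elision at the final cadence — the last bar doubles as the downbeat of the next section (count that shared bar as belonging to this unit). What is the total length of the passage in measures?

13 measures

Basic contrasting period: 5 + 5 = 10 bars.
10 (basic form) + 1 (cadential extension) + 2 (introduction) = 13.
The elision shares a bar with the next section but does not change this unit's count.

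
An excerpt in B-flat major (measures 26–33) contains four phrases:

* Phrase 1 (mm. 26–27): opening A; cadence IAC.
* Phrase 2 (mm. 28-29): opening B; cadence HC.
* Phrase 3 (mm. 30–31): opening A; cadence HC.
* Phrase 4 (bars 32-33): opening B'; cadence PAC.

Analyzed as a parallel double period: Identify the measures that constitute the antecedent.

measures 26–29

In a double period the four phrases pair into a large antecedent (phrases 1–2, ending half cadence) and a large consequent (phrases 3–4, ending perfect authentic cadence). The antecedent spans mm. 26–29.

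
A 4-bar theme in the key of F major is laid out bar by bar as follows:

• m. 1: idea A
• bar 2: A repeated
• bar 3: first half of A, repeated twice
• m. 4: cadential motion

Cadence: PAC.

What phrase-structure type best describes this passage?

Basic idea (measure 1) + its repetition (m. 2) form the presentation; fragmentation and cadence (measures 3-4) form the continuation — the 4-bar whole is a sentence.

sentence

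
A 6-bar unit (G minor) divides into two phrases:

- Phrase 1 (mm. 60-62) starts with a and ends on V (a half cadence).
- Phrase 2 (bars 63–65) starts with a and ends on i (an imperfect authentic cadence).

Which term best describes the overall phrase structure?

parallel period

Phrase 1 ends with a half cadence (weaker) and phrase 2 with an imperfect authentic cadence (stronger): antecedent + consequent = a period.
The two phrases open with the same material (a / a), so the period is parallel.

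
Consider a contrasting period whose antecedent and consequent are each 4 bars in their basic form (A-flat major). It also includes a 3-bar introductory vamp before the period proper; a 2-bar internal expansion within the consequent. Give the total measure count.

Basic contrasting period: 4 + 4 = 8 bars.
8 (basic form) + 3 (introduction) + 2 (internal expansion) = 13.

13 measures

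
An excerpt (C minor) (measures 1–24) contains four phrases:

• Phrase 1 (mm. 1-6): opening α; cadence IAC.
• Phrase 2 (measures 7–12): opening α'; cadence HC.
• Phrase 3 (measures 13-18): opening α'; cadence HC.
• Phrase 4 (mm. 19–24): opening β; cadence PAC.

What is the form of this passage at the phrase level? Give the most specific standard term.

Four phrases in two halves: the first half (mm. 1–12) ends with a half cadence, the second (mm. 13-24) with a perfect authentic cadence — a large antecedent–consequent pair, i.e. a double period.
Phrase 3 begins with the same material as phrase 1, making it parallel.

parallel double period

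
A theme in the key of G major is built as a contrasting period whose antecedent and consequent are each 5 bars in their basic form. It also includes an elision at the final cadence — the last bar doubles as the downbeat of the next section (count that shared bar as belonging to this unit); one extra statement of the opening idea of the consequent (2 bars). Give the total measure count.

12 measures

Basic contrasting period: 5 + 5 = 10 bars.
10 (basic form) + 2 (extra statement) = 12.
The elision shares a bar with the next section but does not change this unit's count.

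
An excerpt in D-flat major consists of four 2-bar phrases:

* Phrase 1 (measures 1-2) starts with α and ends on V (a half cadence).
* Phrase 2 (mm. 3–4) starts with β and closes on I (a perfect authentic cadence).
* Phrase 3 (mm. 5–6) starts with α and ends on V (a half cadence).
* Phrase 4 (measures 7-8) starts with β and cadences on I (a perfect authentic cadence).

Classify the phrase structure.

The cadence pattern HC–PAC–HC–PAC is weak–strong twice, and phrases 3–4 restate phrases 1–2: a period heard twice, not a double period (which would end weakly at phrase 2).

repeated period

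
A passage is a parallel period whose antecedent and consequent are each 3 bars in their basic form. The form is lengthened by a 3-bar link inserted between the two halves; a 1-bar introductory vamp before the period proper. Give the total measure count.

10 measures

Basic parallel period: 3 + 3 = 6 bars.
6 (basic form) + 3 (link) + 1 (introduction) = 10.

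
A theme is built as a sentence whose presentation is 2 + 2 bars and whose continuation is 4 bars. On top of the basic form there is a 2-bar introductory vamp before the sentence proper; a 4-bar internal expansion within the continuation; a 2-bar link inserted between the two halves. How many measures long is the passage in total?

16 measures

Basic sentence: 2 + 2 + 4 = 8 bars.
8 (basic form) + 2 (introduction) + 4 (internal expansion) + 2 (link) = 16.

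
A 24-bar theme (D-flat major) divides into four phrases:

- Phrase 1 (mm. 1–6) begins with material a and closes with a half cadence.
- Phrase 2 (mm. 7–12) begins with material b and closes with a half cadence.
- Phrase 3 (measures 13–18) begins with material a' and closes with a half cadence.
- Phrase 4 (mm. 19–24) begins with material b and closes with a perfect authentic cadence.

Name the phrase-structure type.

Four phrases in two halves: the first half (mm. 1–12) ends with a half cadence, the second (bars 13–24) with a perfect authentic cadence — a large antecedent–consequent pair, i.e. a double period.
Phrase 3 begins with the same material as phrase 1, making it parallel.

parallel double period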